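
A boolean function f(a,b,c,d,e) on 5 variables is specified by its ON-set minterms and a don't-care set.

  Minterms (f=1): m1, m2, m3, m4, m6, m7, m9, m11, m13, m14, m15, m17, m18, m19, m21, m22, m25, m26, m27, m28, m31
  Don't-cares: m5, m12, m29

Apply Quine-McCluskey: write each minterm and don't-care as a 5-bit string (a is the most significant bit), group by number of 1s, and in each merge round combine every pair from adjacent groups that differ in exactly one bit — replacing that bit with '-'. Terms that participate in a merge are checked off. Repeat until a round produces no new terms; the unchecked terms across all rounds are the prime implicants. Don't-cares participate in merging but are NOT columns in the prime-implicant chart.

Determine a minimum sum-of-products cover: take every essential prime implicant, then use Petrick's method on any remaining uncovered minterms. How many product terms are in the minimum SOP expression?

7

[col 0] 00001*, 00010*, 00011*, 00100*, 00101*, 00110*, 00111*, 01001*, 01011*, 01100*, 01101*, 01110*, 01111*, 10001*, 10010*, 10011*, 10101*, 10110*, 11001*, 11010*, 11011*, 11100*, 11101*, 11111*
[col 1] -0001*, -0010*, -0011*, -0101*, -0110*, -1001*, -1011*, -1100*, -1101*, -1111*, 0-001*, 0-011*, 0-100*, 0-101*, 0-110*, 0-111*, 00-01*, 00-10*, 00-11*, 000-1*, 0001-*, 001-0*, 001-1*, 0010-*, 0011-*, 01-01*, 01-11*, 010-1*, 011-0*, 011-1*, 0110-*, 0111-*, 1-001*, 1-010*, 1-011*, 1-101*, 10-01*, 10-10*, 100-1*, 1001-*, 11-01*, 11-11*, 110-1*, 1101-*, 111-1*, 1110-*
[col 2] --001*, --011*, --101*, -0-01*, -0-10, -00-1*, -001-, -1-01*, -1-11*, -10-1*, -11-1*, -110-, 0--01*, 0--11*, 0-0-1*, 0-1-0*, 0-1-1*, 0-10-*, 0-11-*, 00--1*, 00-1-, 001--*, 01--1*, 011--*, 1--01*, 1-0-1*, 1-01-, 11--1*
[col 3] ---01, --0-1, -1--1, 0---1, 0-1--
Prime implicants: ---01, --0-1, -0-10, -001-, -1--1, -110-, 0---1, 0-1--, 00-1-, 1-01-
PI chart (minterm → PIs covering it):
  1 | ---01,--0-1,0---1
  2 | -0-10,-001-,00-1-
  3 | --0-1,-001-,0---1,00-1-
  4 | 0-1--  (sole → essential)
  6 | -0-10,0-1--,00-1-
  7 | 0---1,0-1--,00-1-
  9 | ---01,--0-1,-1--1,0---1
  11 | --0-1,-1--1,0---1
  13 | ---01,-1--1,-110-,0---1,0-1--
  14 | 0-1--  (sole → essential)
  15 | -1--1,0---1,0-1--
  17 | ---01,--0-1
  18 | -0-10,-001-,1-01-
  19 | --0-1,-001-,1-01-
  21 | ---01  (sole → essential)
  22 | -0-10  (sole → essential)
  25 | ---01,--0-1,-1--1
  26 | 1-01-  (sole → essential)
  27 | --0-1,-1--1,1-01-
  28 | -110-  (sole → essential)
  31 | -1--1  (sole → essential)
Essential prime implicants: ---01, -0-10, -1--1, -110-, 0-1--, 1-01-
Petrick residual → --0-1
Minimum SOP uses 7 PIs: d'e + c'e + b'de' + be + bcd' + a'c + ac'd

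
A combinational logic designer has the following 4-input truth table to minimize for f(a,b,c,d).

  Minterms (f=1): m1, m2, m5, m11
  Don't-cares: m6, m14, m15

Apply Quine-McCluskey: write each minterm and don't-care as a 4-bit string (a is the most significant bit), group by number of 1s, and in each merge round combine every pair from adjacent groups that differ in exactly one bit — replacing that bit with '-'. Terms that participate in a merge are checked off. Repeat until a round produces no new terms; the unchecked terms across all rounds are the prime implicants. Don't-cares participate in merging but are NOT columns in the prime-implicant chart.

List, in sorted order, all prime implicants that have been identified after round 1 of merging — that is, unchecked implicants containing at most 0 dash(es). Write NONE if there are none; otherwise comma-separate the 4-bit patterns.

size-2^0 implicants → 0001(✓)  0010(✓)  0101(✓)  0110(✓)  1011(✓)  1110(✓)  1111(✓)
size-2^1 implicants → -110  0-01  0-10  1-11  111-
Unchecked terms (primes): -110, 0-01, 0-10, 1-11, 111-

NONE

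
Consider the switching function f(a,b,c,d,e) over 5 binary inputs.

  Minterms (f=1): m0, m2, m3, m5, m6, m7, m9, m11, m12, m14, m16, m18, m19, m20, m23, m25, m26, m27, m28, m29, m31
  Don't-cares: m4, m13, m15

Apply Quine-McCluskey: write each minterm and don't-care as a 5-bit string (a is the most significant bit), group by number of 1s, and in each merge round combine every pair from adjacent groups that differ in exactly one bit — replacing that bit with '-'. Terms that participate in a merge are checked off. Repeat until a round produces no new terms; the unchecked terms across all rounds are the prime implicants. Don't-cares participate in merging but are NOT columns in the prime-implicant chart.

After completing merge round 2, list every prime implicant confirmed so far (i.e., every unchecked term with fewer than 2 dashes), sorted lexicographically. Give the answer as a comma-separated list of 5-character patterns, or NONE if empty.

NONE

size-2^0 implicants → 00000(✓)  00010(✓)  00011(✓)  00100(✓)  00101(✓)  00110(✓)  00111(✓)  01001(✓)  01011(✓)  01100(✓)  01101(✓)  01110(✓)  01111(✓)  10000(✓)  10010(✓)  10011(✓)  10100(✓)  10111(✓)  11001(✓)  11010(✓)  11011(✓)  11100(✓)  11101(✓)  11111(✓)
size-2^1 implicants → -0000(✓)  -0010(✓)  -0011(✓)  -0100(✓)  -0111(✓)  -1001(✓)  -1011(✓)  -1100(✓)  -1101(✓)  -1111(✓)  0-011(✓)  0-100(✓)  0-101(✓)  0-110(✓)  0-111(✓)  00-00(✓)  00-10(✓)  00-11(✓)  000-0(✓)  0001-(✓)  001-0(✓)  001-1(✓)  0010-(✓)  0011-(✓)  01-01(✓)  01-11(✓)  010-1(✓)  011-0(✓)  011-1(✓)  0110-(✓)  0111-(✓)  1-010(✓)  1-011(✓)  1-100(✓)  1-111(✓)  10-00(✓)  10-11(✓)  100-0(✓)  1001-(✓)  11-01(✓)  11-11(✓)  110-1(✓)  1101-(✓)  111-1(✓)  1110-(✓)
size-2^2 implicants → --011(✓)  --100  --111(✓)  -0-00  -0-11(✓)  -00-0  -001-  -1-01(✓)  -1-11(✓)  -10-1(✓)  -11-1(✓)  -110-  0--11(✓)  0-1-0(✓)  0-1-1(✓)  0-10-(✓)  0-11-(✓)  00--0  00-1-  001--(✓)  01--1(✓)  011--(✓)  1--11(✓)  1-01-  11--1(✓)
size-2^3 implicants → ---11  -1--1  0-1--
Unchecked terms (primes): ---11, --100, -0-00, -00-0, -001-, -1--1, -110-, 0-1--, 00--0, 00-1-, 1-01-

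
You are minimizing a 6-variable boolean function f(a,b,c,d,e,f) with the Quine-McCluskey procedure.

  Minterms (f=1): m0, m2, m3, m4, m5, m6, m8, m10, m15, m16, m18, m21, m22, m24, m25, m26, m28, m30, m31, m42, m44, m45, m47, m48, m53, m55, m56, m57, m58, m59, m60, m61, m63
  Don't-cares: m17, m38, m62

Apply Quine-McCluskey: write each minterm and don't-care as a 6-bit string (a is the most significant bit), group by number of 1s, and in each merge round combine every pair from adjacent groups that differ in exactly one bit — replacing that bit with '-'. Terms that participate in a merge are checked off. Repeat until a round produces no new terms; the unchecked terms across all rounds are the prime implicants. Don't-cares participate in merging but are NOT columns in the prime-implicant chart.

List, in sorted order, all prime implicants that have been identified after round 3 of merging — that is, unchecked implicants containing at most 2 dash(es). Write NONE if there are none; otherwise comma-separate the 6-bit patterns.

--1010, --1111, -00110, -1-000, -10101, -1100-, -1111-, 0-0-10, 0-0101, 000--0, 00001-, 00010-, 01--10, 01-00-, 010-01, 1-11-1, 1-110-, 11-1-1

Round 0: 000000✓ 000010✓ 000011✓ 000100✓ 000101✓ 000110✓ 001000✓ 001010✓ 001111✓ 010000✓ 010001✓ 010010✓ 010101✓ 010110✓ 011000✓ 011001✓ 011010✓ 011100✓ 011110✓ 011111✓ 100110✓ 101010✓ 101100✓ 101101✓ 101111✓ 110000✓ 110101✓ 110111✓ 111000✓ 111001✓ 111010✓ 111011✓ 111100✓ 111101✓ 111110✓ 111111✓
Round 1: -00110 -01010✓ -01111✓ -10000✓ -10101 -11000✓ -11001✓ -11010✓ -11100✓ -11110✓ -11111✓ 0-0000✓ 0-0010✓ 0-0101 0-0110✓ 0-1000✓ 0-1010✓ 0-1111✓ 00-000✓ 00-010✓ 000-00✓ 000-10✓ 0000-0✓ 00001- 0001-0✓ 00010- 0010-0✓ 01-000✓ 01-001✓ 01-010✓ 01-110✓ 010-01 010-10✓ 0100-0✓ 01000-✓ 011-00✓ 011-10✓ 0110-0✓ 01100-✓ 0111-0✓ 01111-✓ 1-1010✓ 1-1100✓ 1-1101✓ 1-1111✓ 1011-1✓ 10110-✓ 11-000✓ 11-101✓ 11-111✓ 1101-1✓ 111-00✓ 111-01✓ 111-10✓ 111-11✓ 1110-0✓ 1110-1✓ 11100-✓ 11101-✓ 1111-0✓ 1111-1✓ 11110-✓ 11111-✓
Round 2: --1010 --1111 -1-000 -11-00✓ -11-10✓ -110-0✓ -1100- -111-0✓ -1111- 0--000✓ 0--010✓ 0-0-10 0-00-0✓ 0-10-0✓ 00-0-0✓ 000--0 01--10 01-0-0✓ 01-00- 011--0✓ 1-11-1 1-110- 11-1-1 111--0✓ 111--1✓ 111-0-✓ 111-1-✓ 1110--✓ 1111--✓
Round 3: -11--0 0--0-0 111---
PIs = {--1010, --1111, -00110, -1-000, -10101, -11--0, -1100-, -1111-, 0--0-0, 0-0-10, 0-0101, 000--0, 00001-, 00010-, 01--10, 01-00-, 010-01, 1-11-1, 1-110-, 11-1-1, 111---}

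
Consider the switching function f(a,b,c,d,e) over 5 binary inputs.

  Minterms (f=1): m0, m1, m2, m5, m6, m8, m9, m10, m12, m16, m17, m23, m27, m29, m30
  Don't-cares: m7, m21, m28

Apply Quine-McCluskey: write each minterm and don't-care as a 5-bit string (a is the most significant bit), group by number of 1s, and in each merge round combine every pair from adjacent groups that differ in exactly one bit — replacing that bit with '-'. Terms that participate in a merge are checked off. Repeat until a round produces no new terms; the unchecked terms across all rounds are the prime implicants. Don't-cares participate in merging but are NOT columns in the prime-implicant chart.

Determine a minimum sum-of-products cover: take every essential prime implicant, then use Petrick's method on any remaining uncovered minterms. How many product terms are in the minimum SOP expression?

size-2^0 implicants → 00000(✓)  00001(✓)  00010(✓)  00101(✓)  00110(✓)  00111(✓)  01000(✓)  01001(✓)  01010(✓)  01100(✓)  10000(✓)  10001(✓)  10101(✓)  10111(✓)  11011  11100(✓)  11101(✓)  11110(✓)
size-2^1 implicants → -0000(✓)  -0001(✓)  -0101(✓)  -0111(✓)  -1100  0-000(✓)  0-001(✓)  0-010(✓)  00-01(✓)  00-10  000-0(✓)  0000-(✓)  001-1(✓)  0011-  01-00  010-0(✓)  0100-(✓)  1-101  10-01(✓)  1000-(✓)  101-1(✓)  111-0  1110-
size-2^2 implicants → -0-01  -000-  -01-1  0-0-0  0-00-
Unchecked terms (primes): -0-01, -000-, -01-1, -1100, 0-0-0, 0-00-, 00-10, 0011-, 01-00, 1-101, 11011, 111-0, 1110-
Minterm coverage:
  m0 ⊆ -000-,0-0-0,0-00-
  m1 ⊆ -0-01,-000-,0-00-
  m2 ⊆ 0-0-0,00-10
  m5 ⊆ -0-01,-01-1
  m6 ⊆ 00-10,0011-
  m8 ⊆ 0-0-0,0-00-,01-00
  m9 ⊆ 0-00- [E]
  m10 ⊆ 0-0-0 [E]
  m12 ⊆ -1100,01-00
  m16 ⊆ -000- [E]
  m17 ⊆ -0-01,-000-
  m23 ⊆ -01-1 [E]
  m27 ⊆ 11011 [E]
  m29 ⊆ 1-101,1110-
  m30 ⊆ 111-0 [E]
E = {-000-, -01-1, 0-0-0, 0-00-, 11011, 111-0}
Petrick residual → -1100, 00-10, 1-101
Cover = b'c'd' + b'ce + bcd'e' + a'c'e' + a'c'd' + a'b'de' + acd'e + abc'de + abce'  |cover|=9

9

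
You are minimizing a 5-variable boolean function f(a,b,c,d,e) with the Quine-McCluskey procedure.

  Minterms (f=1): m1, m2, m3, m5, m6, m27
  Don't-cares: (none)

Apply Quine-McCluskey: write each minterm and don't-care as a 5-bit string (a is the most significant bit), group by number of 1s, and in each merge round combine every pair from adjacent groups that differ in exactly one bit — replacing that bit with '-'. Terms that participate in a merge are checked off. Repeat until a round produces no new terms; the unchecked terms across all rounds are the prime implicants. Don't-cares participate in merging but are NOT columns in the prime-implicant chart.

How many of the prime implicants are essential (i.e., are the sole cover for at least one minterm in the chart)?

3

size-2^0 implicants → 00001(✓)  00010(✓)  00011(✓)  00101(✓)  00110(✓)  11011
size-2^1 implicants → 00-01  00-10  000-1  0001-
Unchecked terms (primes): 00-01, 00-10, 000-1, 0001-, 11011
Minterm coverage:
  m1 ⊆ 00-01,000-1
  m2 ⊆ 00-10,0001-
  m3 ⊆ 000-1,0001-
  m5 ⊆ 00-01 [E]
  m6 ⊆ 00-10 [E]
  m27 ⊆ 11011 [E]
E = {00-01, 00-10, 11011}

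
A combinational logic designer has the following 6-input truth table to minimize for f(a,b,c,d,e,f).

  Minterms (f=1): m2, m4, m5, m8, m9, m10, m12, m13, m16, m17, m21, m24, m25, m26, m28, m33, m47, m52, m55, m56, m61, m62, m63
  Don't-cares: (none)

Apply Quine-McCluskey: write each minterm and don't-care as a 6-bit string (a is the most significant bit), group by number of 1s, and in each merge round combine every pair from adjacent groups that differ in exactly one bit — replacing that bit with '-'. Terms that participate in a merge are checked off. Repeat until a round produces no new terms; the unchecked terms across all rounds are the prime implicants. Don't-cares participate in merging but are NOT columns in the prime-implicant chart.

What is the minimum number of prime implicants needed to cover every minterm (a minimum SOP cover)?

14

size-2^0 implicants → 000010(✓)  000100(✓)  000101(✓)  001000(✓)  001001(✓)  001010(✓)  001100(✓)  001101(✓)  010000(✓)  010001(✓)  010101(✓)  011000(✓)  011001(✓)  011010(✓)  011100(✓)  100001  101111(✓)  110100  110111(✓)  111000(✓)  111101(✓)  111110(✓)  111111(✓)
size-2^1 implicants → -11000  0-0101  0-1000(✓)  0-1001(✓)  0-1010(✓)  0-1100(✓)  00-010  00-100(✓)  00-101(✓)  00010-(✓)  001-00(✓)  001-01(✓)  0010-0(✓)  00100-(✓)  00110-(✓)  01-000(✓)  01-001(✓)  010-01  01000-(✓)  011-00(✓)  0110-0(✓)  01100-(✓)  1-1111  11-111  1111-1  11111-
size-2^2 implicants → 0-1-00  0-10-0  0-100-  00-10-  001-0-  01-00-
Unchecked terms (primes): -11000, 0-0101, 0-1-00, 0-10-0, 0-100-, 00-010, 00-10-, 001-0-, 01-00-, 010-01, 1-1111, 100001, 11-111, 110100, 1111-1, 11111-
Minterm coverage:
  m2 ⊆ 00-010 [E]
  m4 ⊆ 00-10- [E]
  m5 ⊆ 0-0101,00-10-
  m8 ⊆ 0-1-00,0-10-0,0-100-,001-0-
  m9 ⊆ 0-100-,001-0-
  m10 ⊆ 0-10-0,00-010
  m12 ⊆ 0-1-00,00-10-,001-0-
  m13 ⊆ 00-10-,001-0-
  m16 ⊆ 01-00- [E]
  m17 ⊆ 01-00-,010-01
  m21 ⊆ 0-0101,010-01
  m24 ⊆ -11000,0-1-00,0-10-0,0-100-,01-00-
  m25 ⊆ 0-100-,01-00-
  m26 ⊆ 0-10-0 [E]
  m28 ⊆ 0-1-00 [E]
  m33 ⊆ 100001 [E]
  m47 ⊆ 1-1111 [E]
  m52 ⊆ 110100 [E]
  m55 ⊆ 11-111 [E]
  m56 ⊆ -11000 [E]
  m61 ⊆ 1111-1 [E]
  m62 ⊆ 11111- [E]
  m63 ⊆ 1-1111,11-111,1111-1,11111-
E = {-11000, 0-1-00, 0-10-0, 00-010, 00-10-, 01-00-, 1-1111, 100001, 11-111, 110100, 1111-1, 11111-}
Petrick residual → 0-0101, 0-100-
Cover = bcd'e'f' + a'c'de'f + a'ce'f' + a'cd'f' + a'cd'e' + a'b'd'ef' + a'b'de' + a'bd'e' + acdef + ab'c'd'e'f + abdef + abc'de'f' + abcdf + abcde  |cover|=14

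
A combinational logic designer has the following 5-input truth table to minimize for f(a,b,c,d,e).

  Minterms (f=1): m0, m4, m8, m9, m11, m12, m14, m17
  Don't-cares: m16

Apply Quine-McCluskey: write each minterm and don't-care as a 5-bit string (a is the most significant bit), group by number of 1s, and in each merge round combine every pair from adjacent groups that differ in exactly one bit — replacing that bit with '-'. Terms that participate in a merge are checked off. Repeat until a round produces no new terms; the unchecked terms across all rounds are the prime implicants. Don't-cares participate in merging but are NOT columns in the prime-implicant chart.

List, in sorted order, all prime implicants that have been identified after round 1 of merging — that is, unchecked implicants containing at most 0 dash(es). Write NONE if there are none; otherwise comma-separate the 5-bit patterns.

NONE

Round 0: 00000✓ 00100✓ 01000✓ 01001✓ 01011✓ 01100✓ 01110✓ 10000✓ 10001✓
Round 1: -0000 0-000✓ 0-100✓ 00-00✓ 01-00✓ 010-1 0100- 011-0 1000-
Round 2: 0--00
PIs = {-0000, 0--00, 010-1, 0100-, 011-0, 1000-}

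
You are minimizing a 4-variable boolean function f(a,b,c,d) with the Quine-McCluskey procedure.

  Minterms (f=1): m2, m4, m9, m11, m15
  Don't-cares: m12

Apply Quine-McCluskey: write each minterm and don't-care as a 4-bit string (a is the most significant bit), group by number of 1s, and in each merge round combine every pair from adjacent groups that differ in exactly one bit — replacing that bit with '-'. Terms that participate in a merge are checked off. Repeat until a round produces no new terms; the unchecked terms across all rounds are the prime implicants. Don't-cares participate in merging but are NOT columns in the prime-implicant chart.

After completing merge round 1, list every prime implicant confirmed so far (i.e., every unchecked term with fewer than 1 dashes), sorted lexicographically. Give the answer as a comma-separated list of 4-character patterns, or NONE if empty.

0010

Round 0: 0010 0100✓ 1001✓ 1011✓ 1100✓ 1111✓
Round 1: -100 1-11 10-1
PIs = {-100, 0010, 1-11, 10-1}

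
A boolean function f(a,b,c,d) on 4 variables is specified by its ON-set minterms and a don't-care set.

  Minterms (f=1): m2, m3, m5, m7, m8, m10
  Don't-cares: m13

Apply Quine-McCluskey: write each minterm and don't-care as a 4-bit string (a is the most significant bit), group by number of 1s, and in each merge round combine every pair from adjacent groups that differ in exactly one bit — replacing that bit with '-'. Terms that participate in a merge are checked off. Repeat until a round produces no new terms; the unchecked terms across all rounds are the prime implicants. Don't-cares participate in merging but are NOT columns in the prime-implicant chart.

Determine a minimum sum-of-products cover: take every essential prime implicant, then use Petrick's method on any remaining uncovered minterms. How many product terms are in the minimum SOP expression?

3

Round 0: 0010✓ 0011✓ 0101✓ 0111✓ 1000✓ 1010✓ 1101✓
Round 1: -010 -101 0-11 001- 01-1 10-0
PIs = {-010, -101, 0-11, 001-, 01-1, 10-0}
Coverage chart:
  m2: -010,001-
  m3: 0-11,001-
  m5: -101,01-1
  m7: 0-11,01-1
  m8: 10-0 ←essential
  m10: -010,10-0
Essential: 10-0
Petrick residual → 001-, 01-1
Min cover (3 terms): a'b'c + a'bd + ab'd'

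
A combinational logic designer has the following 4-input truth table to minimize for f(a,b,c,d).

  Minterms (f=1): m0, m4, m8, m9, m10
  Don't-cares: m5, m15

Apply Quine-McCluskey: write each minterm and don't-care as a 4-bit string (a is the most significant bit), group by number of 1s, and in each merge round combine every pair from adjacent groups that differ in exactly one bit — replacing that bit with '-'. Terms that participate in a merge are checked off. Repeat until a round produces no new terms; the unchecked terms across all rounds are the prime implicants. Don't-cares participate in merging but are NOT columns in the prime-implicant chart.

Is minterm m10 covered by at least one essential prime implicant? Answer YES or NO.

Round 0: 0000✓ 0100✓ 0101✓ 1000✓ 1001✓ 1010✓ 1111
Round 1: -000 0-00 010- 10-0 100-
PIs = {-000, 0-00, 010-, 10-0, 100-, 1111}
Coverage chart:
  m0: -000,0-00
  m4: 0-00,010-
  m8: -000,10-0,100-
  m9: 100- ←essential
  m10: 10-0 ←essential
Essential: 10-0, 100-

YES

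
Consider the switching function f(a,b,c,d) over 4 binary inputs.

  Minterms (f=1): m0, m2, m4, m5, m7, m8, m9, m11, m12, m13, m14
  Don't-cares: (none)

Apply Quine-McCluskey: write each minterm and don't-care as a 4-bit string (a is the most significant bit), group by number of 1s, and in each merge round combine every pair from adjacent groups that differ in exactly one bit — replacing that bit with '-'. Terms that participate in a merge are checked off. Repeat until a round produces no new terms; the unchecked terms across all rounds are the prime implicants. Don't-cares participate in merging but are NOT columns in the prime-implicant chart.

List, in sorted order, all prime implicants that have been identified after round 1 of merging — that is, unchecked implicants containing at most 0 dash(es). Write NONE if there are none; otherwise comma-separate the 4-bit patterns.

size-2^0 implicants → 0000(✓)  0010(✓)  0100(✓)  0101(✓)  0111(✓)  1000(✓)  1001(✓)  1011(✓)  1100(✓)  1101(✓)  1110(✓)
size-2^1 implicants → -000(✓)  -100(✓)  -101(✓)  0-00(✓)  00-0  01-1  010-(✓)  1-00(✓)  1-01(✓)  10-1  100-(✓)  11-0  110-(✓)
size-2^2 implicants → --00  -10-  1-0-
Unchecked terms (primes): --00, -10-, 00-0, 01-1, 1-0-, 10-1, 11-0

NONE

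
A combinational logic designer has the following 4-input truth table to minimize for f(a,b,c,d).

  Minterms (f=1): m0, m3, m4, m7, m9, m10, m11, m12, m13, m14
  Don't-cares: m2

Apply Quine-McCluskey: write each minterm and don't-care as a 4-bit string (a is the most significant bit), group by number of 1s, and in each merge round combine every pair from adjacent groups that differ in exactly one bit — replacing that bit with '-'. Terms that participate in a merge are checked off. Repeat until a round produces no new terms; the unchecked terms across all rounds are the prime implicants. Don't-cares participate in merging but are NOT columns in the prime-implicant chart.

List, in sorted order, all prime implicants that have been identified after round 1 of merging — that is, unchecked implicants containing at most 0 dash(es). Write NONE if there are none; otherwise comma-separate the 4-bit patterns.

NONE

size-2^0 implicants → 0000(✓)  0010(✓)  0011(✓)  0100(✓)  0111(✓)  1001(✓)  1010(✓)  1011(✓)  1100(✓)  1101(✓)  1110(✓)
size-2^1 implicants → -010(✓)  -011(✓)  -100  0-00  0-11  00-0  001-(✓)  1-01  1-10  10-1  101-(✓)  11-0  110-
size-2^2 implicants → -01-
Unchecked terms (primes): -01-, -100, 0-00, 0-11, 00-0, 1-01, 1-10, 10-1, 11-0, 110-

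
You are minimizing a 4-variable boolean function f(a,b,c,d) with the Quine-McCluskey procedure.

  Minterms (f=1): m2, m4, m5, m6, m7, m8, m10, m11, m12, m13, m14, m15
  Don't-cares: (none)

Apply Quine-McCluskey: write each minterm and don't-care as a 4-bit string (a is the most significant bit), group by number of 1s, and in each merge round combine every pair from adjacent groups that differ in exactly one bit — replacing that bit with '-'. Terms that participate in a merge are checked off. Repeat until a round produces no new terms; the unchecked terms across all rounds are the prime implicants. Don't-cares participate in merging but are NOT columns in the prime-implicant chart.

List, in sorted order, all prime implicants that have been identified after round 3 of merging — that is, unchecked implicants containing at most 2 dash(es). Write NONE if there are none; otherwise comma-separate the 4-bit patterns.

--10, 1--0, 1-1-

size-2^0 implicants → 0010(✓)  0100(✓)  0101(✓)  0110(✓)  0111(✓)  1000(✓)  1010(✓)  1011(✓)  1100(✓)  1101(✓)  1110(✓)  1111(✓)
size-2^1 implicants → -010(✓)  -100(✓)  -101(✓)  -110(✓)  -111(✓)  0-10(✓)  01-0(✓)  01-1(✓)  010-(✓)  011-(✓)  1-00(✓)  1-10(✓)  1-11(✓)  10-0(✓)  101-(✓)  11-0(✓)  11-1(✓)  110-(✓)  111-(✓)
size-2^2 implicants → --10  -1-0(✓)  -1-1(✓)  -10-(✓)  -11-(✓)  01--(✓)  1--0  1-1-  11--(✓)
size-2^3 implicants → -1--
Unchecked terms (primes): --10, -1--, 1--0, 1-1-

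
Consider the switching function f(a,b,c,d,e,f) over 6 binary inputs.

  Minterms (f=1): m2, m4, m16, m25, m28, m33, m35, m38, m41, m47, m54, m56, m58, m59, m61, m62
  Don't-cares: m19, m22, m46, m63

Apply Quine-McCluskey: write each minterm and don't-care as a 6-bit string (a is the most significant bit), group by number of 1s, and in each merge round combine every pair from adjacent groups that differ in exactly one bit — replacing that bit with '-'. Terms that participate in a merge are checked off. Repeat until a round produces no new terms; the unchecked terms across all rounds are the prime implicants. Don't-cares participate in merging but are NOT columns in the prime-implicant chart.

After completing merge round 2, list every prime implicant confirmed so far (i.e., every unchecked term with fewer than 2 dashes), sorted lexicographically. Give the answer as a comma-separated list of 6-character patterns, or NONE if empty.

[col 0] 000010, 000100, 010000, 010011, 010110*, 011001, 011100, 100001*, 100011*, 100110*, 101001*, 101110*, 101111*, 110110*, 111000*, 111010*, 111011*, 111101*, 111110*, 111111*
[col 1] -10110, 1-0110*, 1-1110*, 1-1111*, 10-001, 10-110*, 1000-1, 10111-*, 11-110*, 111-10*, 111-11*, 1110-0, 11101-*, 1111-1, 11111-*
[col 2] 1--110, 1-111-, 111-1-
Prime implicants: -10110, 000010, 000100, 010000, 010011, 011001, 011100, 1--110, 1-111-, 10-001, 1000-1, 111-1-, 1110-0, 1111-1

-10110, 000010, 000100, 010000, 010011, 011001, 011100, 10-001, 1000-1, 1110-0, 1111-1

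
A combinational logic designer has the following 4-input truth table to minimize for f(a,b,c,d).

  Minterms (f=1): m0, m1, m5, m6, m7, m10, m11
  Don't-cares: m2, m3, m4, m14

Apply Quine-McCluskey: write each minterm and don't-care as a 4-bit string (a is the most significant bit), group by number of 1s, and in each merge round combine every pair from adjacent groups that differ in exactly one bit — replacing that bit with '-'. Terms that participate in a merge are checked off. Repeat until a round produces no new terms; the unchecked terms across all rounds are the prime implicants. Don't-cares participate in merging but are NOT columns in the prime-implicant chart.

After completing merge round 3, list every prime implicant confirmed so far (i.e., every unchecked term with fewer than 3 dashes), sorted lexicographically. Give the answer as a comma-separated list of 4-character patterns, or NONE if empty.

--10, -01-

Round 0: 0000✓ 0001✓ 0010✓ 0011✓ 0100✓ 0101✓ 0110✓ 0111✓ 1010✓ 1011✓ 1110✓
Round 1: -010✓ -011✓ -110✓ 0-00✓ 0-01✓ 0-10✓ 0-11✓ 00-0✓ 00-1✓ 000-✓ 001-✓ 01-0✓ 01-1✓ 010-✓ 011-✓ 1-10✓ 101-✓
Round 2: --10 -01- 0--0✓ 0--1✓ 0-0-✓ 0-1-✓ 00--✓ 01--✓
Round 3: 0---
PIs = {--10, -01-, 0---}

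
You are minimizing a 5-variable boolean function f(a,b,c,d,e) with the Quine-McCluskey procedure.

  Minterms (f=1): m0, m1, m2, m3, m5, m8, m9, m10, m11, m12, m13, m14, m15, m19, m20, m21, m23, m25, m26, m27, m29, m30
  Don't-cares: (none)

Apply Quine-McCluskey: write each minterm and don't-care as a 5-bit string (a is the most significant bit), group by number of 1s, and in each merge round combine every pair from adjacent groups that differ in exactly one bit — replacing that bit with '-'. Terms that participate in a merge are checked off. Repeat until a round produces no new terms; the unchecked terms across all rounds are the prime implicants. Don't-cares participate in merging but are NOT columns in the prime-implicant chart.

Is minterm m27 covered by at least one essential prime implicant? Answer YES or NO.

NO

size-2^0 implicants → 00000(✓)  00001(✓)  00010(✓)  00011(✓)  00101(✓)  01000(✓)  01001(✓)  01010(✓)  01011(✓)  01100(✓)  01101(✓)  01110(✓)  01111(✓)  10011(✓)  10100(✓)  10101(✓)  10111(✓)  11001(✓)  11010(✓)  11011(✓)  11101(✓)  11110(✓)
size-2^1 implicants → -0011(✓)  -0101(✓)  -1001(✓)  -1010(✓)  -1011(✓)  -1101(✓)  -1110(✓)  0-000(✓)  0-001(✓)  0-010(✓)  0-011(✓)  0-101(✓)  00-01(✓)  000-0(✓)  000-1(✓)  0000-(✓)  0001-(✓)  01-00(✓)  01-01(✓)  01-10(✓)  01-11(✓)  010-0(✓)  010-1(✓)  0100-(✓)  0101-(✓)  011-0(✓)  011-1(✓)  0110-(✓)  0111-(✓)  1-011(✓)  1-101(✓)  10-11  101-1  1010-  11-01(✓)  11-10(✓)  110-1(✓)  1101-(✓)
size-2^2 implicants → --011  --101  -1-01  -1-10  -10-1  -101-  0--01  0-0-0(✓)  0-0-1(✓)  0-00-(✓)  0-01-(✓)  000--(✓)  01--0(✓)  01--1(✓)  01-0-(✓)  01-1-(✓)  010--(✓)  011--(✓)
size-2^3 implicants → 0-0--  01---
Unchecked terms (primes): --011, --101, -1-01, -1-10, -10-1, -101-, 0--01, 0-0--, 01---, 10-11, 101-1, 1010-
Minterm coverage:
  m0 ⊆ 0-0-- [E]
  m1 ⊆ 0--01,0-0--
  m2 ⊆ 0-0-- [E]
  m3 ⊆ --011,0-0--
  m5 ⊆ --101,0--01
  m8 ⊆ 0-0--,01---
  m9 ⊆ -1-01,-10-1,0--01,0-0--,01---
  m10 ⊆ -1-10,-101-,0-0--,01---
  m11 ⊆ --011,-10-1,-101-,0-0--,01---
  m12 ⊆ 01--- [E]
  m13 ⊆ --101,-1-01,0--01,01---
  m14 ⊆ -1-10,01---
  m15 ⊆ 01--- [E]
  m19 ⊆ --011,10-11
  m20 ⊆ 1010- [E]
  m21 ⊆ --101,101-1,1010-
  m23 ⊆ 10-11,101-1
  m25 ⊆ -1-01,-10-1
  m26 ⊆ -1-10,-101-
  m27 ⊆ --011,-10-1,-101-
  m29 ⊆ --101,-1-01
  m30 ⊆ -1-10 [E]
E = {-1-10, 0-0--, 01---, 1010-}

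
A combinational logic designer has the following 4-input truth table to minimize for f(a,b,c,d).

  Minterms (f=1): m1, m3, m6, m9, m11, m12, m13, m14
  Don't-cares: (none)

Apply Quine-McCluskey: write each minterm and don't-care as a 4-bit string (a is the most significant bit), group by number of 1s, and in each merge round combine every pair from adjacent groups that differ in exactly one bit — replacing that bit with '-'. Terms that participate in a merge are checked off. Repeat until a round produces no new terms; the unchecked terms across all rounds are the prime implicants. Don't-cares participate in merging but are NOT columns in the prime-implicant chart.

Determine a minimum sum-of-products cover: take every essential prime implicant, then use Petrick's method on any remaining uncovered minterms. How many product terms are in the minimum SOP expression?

size-2^0 implicants → 0001(✓)  0011(✓)  0110(✓)  1001(✓)  1011(✓)  1100(✓)  1101(✓)  1110(✓)
size-2^1 implicants → -001(✓)  -011(✓)  -110  00-1(✓)  1-01  10-1(✓)  11-0  110-
size-2^2 implicants → -0-1
Unchecked terms (primes): -0-1, -110, 1-01, 11-0, 110-
Minterm coverage:
  m1 ⊆ -0-1 [E]
  m3 ⊆ -0-1 [E]
  m6 ⊆ -110 [E]
  m9 ⊆ -0-1,1-01
  m11 ⊆ -0-1 [E]
  m12 ⊆ 11-0,110-
  m13 ⊆ 1-01,110-
  m14 ⊆ -110,11-0
E = {-0-1, -110}
Petrick residual → 110-
Cover = b'd + bcd' + abc'  |cover|=3

3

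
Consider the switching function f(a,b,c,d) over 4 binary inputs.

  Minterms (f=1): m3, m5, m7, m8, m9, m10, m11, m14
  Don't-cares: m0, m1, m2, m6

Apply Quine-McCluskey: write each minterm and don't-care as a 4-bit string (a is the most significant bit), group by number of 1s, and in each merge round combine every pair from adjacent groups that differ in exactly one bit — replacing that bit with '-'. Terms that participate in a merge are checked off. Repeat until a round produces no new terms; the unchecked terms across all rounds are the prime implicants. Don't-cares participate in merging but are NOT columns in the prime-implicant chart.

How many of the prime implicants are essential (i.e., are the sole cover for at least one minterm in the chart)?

[col 0] 0000*, 0001*, 0010*, 0011*, 0101*, 0110*, 0111*, 1000*, 1001*, 1010*, 1011*, 1110*
[col 1] -000*, -001*, -010*, -011*, -110*, 0-01*, 0-10*, 0-11*, 00-0*, 00-1*, 000-*, 001-*, 01-1*, 011-*, 1-10*, 10-0*, 10-1*, 100-*, 101-*
[col 2] --10, -0-0*, -0-1*, -00-*, -01-*, 0--1, 0-1-, 00--*, 10--*
[col 3] -0--
Prime implicants: --10, -0--, 0--1, 0-1-
PI chart (minterm → PIs covering it):
  3 | -0--,0--1,0-1-
  5 | 0--1  (sole → essential)
  7 | 0--1,0-1-
  8 | -0--  (sole → essential)
  9 | -0--  (sole → essential)
  10 | --10,-0--
  11 | -0--  (sole → essential)
  14 | --10  (sole → essential)
Essential prime implicants: --10, -0--, 0--1

3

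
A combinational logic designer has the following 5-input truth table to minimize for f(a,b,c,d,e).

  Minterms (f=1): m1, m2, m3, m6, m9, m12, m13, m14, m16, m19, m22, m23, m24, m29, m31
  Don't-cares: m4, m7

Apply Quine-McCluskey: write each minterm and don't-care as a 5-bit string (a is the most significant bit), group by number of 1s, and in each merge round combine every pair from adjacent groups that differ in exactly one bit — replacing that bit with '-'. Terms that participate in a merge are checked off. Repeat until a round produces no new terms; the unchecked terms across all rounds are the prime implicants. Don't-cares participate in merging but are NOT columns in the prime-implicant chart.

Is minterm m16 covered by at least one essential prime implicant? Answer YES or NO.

YES

Round 0: 00001✓ 00010✓ 00011✓ 00100✓ 00110✓ 00111✓ 01001✓ 01100✓ 01101✓ 01110✓ 10000✓ 10011✓ 10110✓ 10111✓ 11000✓ 11101✓ 11111✓
Round 1: -0011✓ -0110✓ -0111✓ -1101 0-001 0-100✓ 0-110✓ 00-10✓ 00-11✓ 000-1 0001-✓ 001-0✓ 0011-✓ 01-01 011-0✓ 0110- 1-000 1-111 10-11✓ 1011-✓ 111-1
Round 2: -0-11 -011- 0-1-0 00-1-
PIs = {-0-11, -011-, -1101, 0-001, 0-1-0, 00-1-, 000-1, 01-01, 0110-, 1-000, 1-111, 111-1}
Coverage chart:
  m1: 0-001,000-1
  m2: 00-1- ←essential
  m3: -0-11,00-1-,000-1
  m6: -011-,0-1-0,00-1-
  m9: 0-001,01-01
  m12: 0-1-0,0110-
  m13: -1101,01-01,0110-
  m14: 0-1-0 ←essential
  m16: 1-000 ←essential
  m19: -0-11 ←essential
  m22: -011- ←essential
  m23: -0-11,-011-,1-111
  m24: 1-000 ←essential
  m29: -1101,111-1
  m31: 1-111,111-1
Essential: -0-11, -011-, 0-1-0, 00-1-, 1-000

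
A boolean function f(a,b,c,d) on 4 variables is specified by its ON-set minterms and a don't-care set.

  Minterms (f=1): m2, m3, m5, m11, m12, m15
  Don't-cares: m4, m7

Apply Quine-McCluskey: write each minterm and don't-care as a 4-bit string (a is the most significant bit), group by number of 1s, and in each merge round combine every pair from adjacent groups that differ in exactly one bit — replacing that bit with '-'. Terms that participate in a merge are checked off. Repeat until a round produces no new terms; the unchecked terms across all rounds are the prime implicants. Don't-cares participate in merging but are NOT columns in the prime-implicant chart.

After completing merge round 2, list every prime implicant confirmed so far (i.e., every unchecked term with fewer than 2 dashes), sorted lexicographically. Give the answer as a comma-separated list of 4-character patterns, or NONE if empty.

Round 0: 0010✓ 0011✓ 0100✓ 0101✓ 0111✓ 1011✓ 1100✓ 1111✓
Round 1: -011✓ -100 -111✓ 0-11✓ 001- 01-1 010- 1-11✓
Round 2: --11
PIs = {--11, -100, 001-, 01-1, 010-}

-100, 001-, 01-1, 010-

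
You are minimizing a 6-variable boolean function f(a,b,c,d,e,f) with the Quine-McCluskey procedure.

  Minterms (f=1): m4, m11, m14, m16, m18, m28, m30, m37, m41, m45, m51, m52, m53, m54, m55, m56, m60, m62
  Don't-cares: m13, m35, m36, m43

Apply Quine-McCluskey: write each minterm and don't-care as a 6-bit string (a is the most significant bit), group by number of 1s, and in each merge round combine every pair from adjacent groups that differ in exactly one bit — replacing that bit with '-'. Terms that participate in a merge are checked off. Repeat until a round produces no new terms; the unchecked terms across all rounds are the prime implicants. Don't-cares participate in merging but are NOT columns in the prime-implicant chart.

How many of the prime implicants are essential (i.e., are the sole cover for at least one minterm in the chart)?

[col 0] 000100*, 001011*, 001101*, 001110*, 010000*, 010010*, 011100*, 011110*, 100011*, 100100*, 100101*, 101001*, 101011*, 101101*, 110011*, 110100*, 110101*, 110110*, 110111*, 111000*, 111100*, 111110*
[col 1] -00100, -01011, -01101, -11100*, -11110*, 0-1110, 0100-0, 0111-0*, 1-0011, 1-0100*, 1-0101*, 10-011, 10-101, 10010-*, 101-01, 1010-1, 11-100*, 11-110*, 110-11, 1101-0*, 1101-1*, 11010-*, 11011-*, 111-00, 1111-0*
[col 2] -111-0, 1-010-, 11-1-0, 1101--
Prime implicants: -00100, -01011, -01101, -111-0, 0-1110, 0100-0, 1-0011, 1-010-, 10-011, 10-101, 101-01, 1010-1, 11-1-0, 110-11, 1101--, 111-00
PI chart (minterm → PIs covering it):
  4 | -00100  (sole → essential)
  11 | -01011  (sole → essential)
  14 | 0-1110  (sole → essential)
  16 | 0100-0  (sole → essential)
  18 | 0100-0  (sole → essential)
  28 | -111-0  (sole → essential)
  30 | -111-0,0-1110
  37 | 1-010-,10-101
  41 | 101-01,1010-1
  45 | -01101,10-101,101-01
  51 | 1-0011,110-11
  52 | 1-010-,11-1-0,1101--
  53 | 1-010-,1101--
  54 | 11-1-0,1101--
  55 | 110-11,1101--
  56 | 111-00  (sole → essential)
  60 | -111-0,11-1-0,111-00
  62 | -111-0,11-1-0
Essential prime implicants: -00100, -01011, -111-0, 0-1110, 0100-0, 111-00

6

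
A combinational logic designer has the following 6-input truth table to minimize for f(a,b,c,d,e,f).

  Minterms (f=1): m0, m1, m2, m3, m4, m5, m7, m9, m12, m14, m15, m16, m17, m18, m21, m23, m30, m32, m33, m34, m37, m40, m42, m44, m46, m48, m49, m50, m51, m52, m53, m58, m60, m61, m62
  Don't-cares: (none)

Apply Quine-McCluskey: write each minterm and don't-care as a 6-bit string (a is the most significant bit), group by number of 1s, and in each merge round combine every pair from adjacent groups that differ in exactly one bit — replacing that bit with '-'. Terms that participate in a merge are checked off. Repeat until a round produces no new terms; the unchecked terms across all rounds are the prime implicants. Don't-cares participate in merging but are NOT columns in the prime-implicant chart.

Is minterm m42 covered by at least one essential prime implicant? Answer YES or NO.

Round 0: 000000✓ 000001✓ 000010✓ 000011✓ 000100✓ 000101✓ 000111✓ 001001✓ 001100✓ 001110✓ 001111✓ 010000✓ 010001✓ 010010✓ 010101✓ 010111✓ 011110✓ 100000✓ 100001✓ 100010✓ 100101✓ 101000✓ 101010✓ 101100✓ 101110✓ 110000✓ 110001✓ 110010✓ 110011✓ 110100✓ 110101✓ 111010✓ 111100✓ 111101✓ 111110✓
Round 1: -00000✓ -00001✓ -00010✓ -00101✓ -01100✓ -01110✓ -10000✓ -10001✓ -10010✓ -10101✓ -11110✓ 0-0000✓ 0-0001✓ 0-0010✓ 0-0101✓ 0-0111✓ 0-1110✓ 00-001 00-100 00-111 000-00✓ 000-01✓ 000-11✓ 0000-0✓ 0000-1✓ 00000-✓ 00001-✓ 0001-1✓ 00010-✓ 0011-0✓ 00111- 010-01✓ 0100-0✓ 01000-✓ 0101-1✓ 1-0000✓ 1-0001✓ 1-0010✓ 1-0101✓ 1-1010✓ 1-1100✓ 1-1110✓ 10-000✓ 10-010✓ 100-01✓ 1000-0✓ 10000-✓ 101-00✓ 101-10✓ 1010-0✓ 1011-0✓ 11-010✓ 11-100✓ 11-101✓ 110-00✓ 110-01✓ 1100-0✓ 1100-1✓ 11000-✓ 11001-✓ 11010-✓ 111-10✓ 1111-0✓ 11110-✓
Round 2: --0000✓ --0001✓ --0010✓ --0101✓ --1110 -00-01✓ -000-0✓ -0000-✓ -011-0 -10-01✓ -100-0✓ -1000-✓ 0-0-01✓ 0-00-0✓ 0-000-✓ 0-01-1 000--1 000-0- 0000-- 1--010 1-0-01✓ 1-00-0✓ 1-000-✓ 1-1-10 1-11-0 10-0-0 101--0 11-10- 110-0- 1100--
Round 3: --0-01 --00-0 --000-
PIs = {--0-01, --00-0, --000-, --1110, -011-0, 0-01-1, 00-001, 00-100, 00-111, 000--1, 000-0-, 0000--, 00111-, 1--010, 1-1-10, 1-11-0, 10-0-0, 101--0, 11-10-, 110-0-, 1100--}
Coverage chart:
  m0: --00-0,--000-,000-0-,0000--
  m1: --0-01,--000-,00-001,000--1,000-0-,0000--
  m2: --00-0,0000--
  m3: 000--1,0000--
  m4: 00-100,000-0-
  m5: --0-01,0-01-1,000--1,000-0-
  m7: 0-01-1,00-111,000--1
  m9: 00-001 ←essential
  m12: -011-0,00-100
  m14: --1110,-011-0,00111-
  m15: 00-111,00111-
  m16: --00-0,--000-
  m17: --0-01,--000-
  m18: --00-0 ←essential
  m21: --0-01,0-01-1
  m23: 0-01-1 ←essential
  m30: --1110 ←essential
  m32: --00-0,--000-,10-0-0
  m33: --0-01,--000-
  m34: --00-0,1--010,10-0-0
  m37: --0-01 ←essential
  m40: 10-0-0,101--0
  m42: 1--010,1-1-10,10-0-0,101--0
  m44: -011-0,1-11-0,101--0
  m46: --1110,-011-0,1-1-10,1-11-0,101--0
  m48: --00-0,--000-,110-0-,1100--
  m49: --0-01,--000-,110-0-,1100--
  m50: --00-0,1--010,1100--
  m51: 1100-- ←essential
  m52: 11-10-,110-0-
  m53: --0-01,11-10-,110-0-
  m58: 1--010,1-1-10
  m60: 1-11-0,11-10-
  m61: 11-10- ←essential
  m62: --1110,1-1-10,1-11-0
Essential: --0-01, --00-0, --1110, 0-01-1, 00-001, 11-10-, 1100--

NO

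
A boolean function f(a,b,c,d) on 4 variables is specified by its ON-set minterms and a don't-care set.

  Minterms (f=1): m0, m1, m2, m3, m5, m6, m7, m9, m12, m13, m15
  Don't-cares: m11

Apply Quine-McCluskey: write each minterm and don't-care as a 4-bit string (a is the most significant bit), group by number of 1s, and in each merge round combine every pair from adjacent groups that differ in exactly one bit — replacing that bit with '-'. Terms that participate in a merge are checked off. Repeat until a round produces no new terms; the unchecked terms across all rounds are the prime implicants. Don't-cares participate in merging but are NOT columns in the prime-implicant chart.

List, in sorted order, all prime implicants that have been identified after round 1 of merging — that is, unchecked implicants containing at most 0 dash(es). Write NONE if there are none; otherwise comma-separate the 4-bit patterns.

NONE

[col 0] 0000*, 0001*, 0010*, 0011*, 0101*, 0110*, 0111*, 1001*, 1011*, 1100*, 1101*, 1111*
[col 1] -001*, -011*, -101*, -111*, 0-01*, 0-10*, 0-11*, 00-0*, 00-1*, 000-*, 001-*, 01-1*, 011-*, 1-01*, 1-11*, 10-1*, 11-1*, 110-
[col 2] --01*, --11*, -0-1*, -1-1*, 0--1*, 0-1-, 00--, 1--1*
[col 3] ---1
Prime implicants: ---1, 0-1-, 00--, 110-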